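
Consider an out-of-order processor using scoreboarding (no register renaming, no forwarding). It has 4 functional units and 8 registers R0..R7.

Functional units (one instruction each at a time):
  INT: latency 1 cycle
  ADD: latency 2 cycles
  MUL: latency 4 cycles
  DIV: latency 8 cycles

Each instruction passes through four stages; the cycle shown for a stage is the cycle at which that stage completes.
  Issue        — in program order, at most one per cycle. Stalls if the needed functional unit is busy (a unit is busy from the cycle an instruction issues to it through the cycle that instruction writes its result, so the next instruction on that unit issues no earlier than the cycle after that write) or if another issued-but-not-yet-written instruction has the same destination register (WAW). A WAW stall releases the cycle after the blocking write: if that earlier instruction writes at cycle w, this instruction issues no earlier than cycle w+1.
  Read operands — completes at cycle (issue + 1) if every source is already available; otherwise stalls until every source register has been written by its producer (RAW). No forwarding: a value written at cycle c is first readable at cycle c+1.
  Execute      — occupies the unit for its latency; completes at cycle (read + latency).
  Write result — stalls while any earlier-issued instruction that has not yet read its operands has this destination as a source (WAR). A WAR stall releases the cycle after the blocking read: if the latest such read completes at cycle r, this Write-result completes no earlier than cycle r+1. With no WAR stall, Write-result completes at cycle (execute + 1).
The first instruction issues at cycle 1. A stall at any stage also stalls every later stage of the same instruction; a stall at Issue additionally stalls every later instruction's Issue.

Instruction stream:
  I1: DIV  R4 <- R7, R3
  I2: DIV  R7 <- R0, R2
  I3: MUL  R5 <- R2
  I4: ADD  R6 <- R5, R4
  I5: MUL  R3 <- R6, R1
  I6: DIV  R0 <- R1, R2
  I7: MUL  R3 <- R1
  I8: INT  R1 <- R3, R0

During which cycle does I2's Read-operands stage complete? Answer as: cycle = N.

cycle = 13

t=1  I1 dispatched to DIV
t=2  I1 operands ready
t=10  I1 complete
t=11  R4←I1
t=12  I2 dispatched to DIV
t=13  I2 operands ready; I3 dispatched to MUL
t=14  I3 operands ready; I4 dispatched to ADD
t=18  I3 complete
t=19  R5←I3
t=20  I4 operands ready; I5 dispatched to MUL
t=21  I2 complete
t=22  R7←I2; I4 complete
t=23  R6←I4; I6 dispatched to DIV
t=24  I5 operands ready; I6 operands ready
t=28  I5 complete
t=29  R3←I5
t=30  I7 dispatched to MUL
t=31  I7 operands ready; I8 dispatched to INT
t=32  I6 complete
t=33  R0←I6
t=35  I7 complete
t=36  R3←I7
t=37  I8 operands ready
t=38  I8 complete
t=39  R1←I8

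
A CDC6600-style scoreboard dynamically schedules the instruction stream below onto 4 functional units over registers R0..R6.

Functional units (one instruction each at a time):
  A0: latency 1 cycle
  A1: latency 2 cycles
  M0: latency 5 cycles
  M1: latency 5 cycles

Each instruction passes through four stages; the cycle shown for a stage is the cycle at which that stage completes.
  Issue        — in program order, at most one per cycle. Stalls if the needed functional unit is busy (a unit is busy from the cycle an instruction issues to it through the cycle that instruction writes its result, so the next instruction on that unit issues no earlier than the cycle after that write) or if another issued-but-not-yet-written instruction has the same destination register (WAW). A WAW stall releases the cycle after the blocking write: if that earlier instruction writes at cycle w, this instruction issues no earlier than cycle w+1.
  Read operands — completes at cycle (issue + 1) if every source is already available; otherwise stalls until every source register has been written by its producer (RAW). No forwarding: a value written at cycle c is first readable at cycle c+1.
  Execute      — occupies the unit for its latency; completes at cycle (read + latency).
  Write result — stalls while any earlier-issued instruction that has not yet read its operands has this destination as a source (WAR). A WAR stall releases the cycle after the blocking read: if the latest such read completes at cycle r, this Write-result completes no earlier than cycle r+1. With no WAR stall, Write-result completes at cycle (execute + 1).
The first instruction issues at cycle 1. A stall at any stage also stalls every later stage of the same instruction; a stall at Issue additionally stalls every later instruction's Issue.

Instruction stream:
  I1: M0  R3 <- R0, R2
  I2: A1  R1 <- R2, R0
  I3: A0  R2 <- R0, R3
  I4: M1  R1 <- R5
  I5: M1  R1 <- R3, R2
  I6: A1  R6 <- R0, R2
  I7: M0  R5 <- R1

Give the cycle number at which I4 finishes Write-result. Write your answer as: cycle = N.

I1  is:1  ro:2  ex:7  wr:8
I2  is:2  ro:3  ex:5  wr:6
I3  is:3  ro:9  ex:10  wr:11  — RAW R3: wait I1 write@8
I4  is:7  ro:8  ex:13  wr:14  — WAW R1: wait I2 write@6
I5  is:15  ro:16  ex:21  wr:22  — struct: M1 busy until I4 writes@14
I6  is:16  ro:17  ex:19  wr:20
I7  is:17  ro:23  ex:28  wr:29  — RAW R1: wait I5 write@22

cycle = 14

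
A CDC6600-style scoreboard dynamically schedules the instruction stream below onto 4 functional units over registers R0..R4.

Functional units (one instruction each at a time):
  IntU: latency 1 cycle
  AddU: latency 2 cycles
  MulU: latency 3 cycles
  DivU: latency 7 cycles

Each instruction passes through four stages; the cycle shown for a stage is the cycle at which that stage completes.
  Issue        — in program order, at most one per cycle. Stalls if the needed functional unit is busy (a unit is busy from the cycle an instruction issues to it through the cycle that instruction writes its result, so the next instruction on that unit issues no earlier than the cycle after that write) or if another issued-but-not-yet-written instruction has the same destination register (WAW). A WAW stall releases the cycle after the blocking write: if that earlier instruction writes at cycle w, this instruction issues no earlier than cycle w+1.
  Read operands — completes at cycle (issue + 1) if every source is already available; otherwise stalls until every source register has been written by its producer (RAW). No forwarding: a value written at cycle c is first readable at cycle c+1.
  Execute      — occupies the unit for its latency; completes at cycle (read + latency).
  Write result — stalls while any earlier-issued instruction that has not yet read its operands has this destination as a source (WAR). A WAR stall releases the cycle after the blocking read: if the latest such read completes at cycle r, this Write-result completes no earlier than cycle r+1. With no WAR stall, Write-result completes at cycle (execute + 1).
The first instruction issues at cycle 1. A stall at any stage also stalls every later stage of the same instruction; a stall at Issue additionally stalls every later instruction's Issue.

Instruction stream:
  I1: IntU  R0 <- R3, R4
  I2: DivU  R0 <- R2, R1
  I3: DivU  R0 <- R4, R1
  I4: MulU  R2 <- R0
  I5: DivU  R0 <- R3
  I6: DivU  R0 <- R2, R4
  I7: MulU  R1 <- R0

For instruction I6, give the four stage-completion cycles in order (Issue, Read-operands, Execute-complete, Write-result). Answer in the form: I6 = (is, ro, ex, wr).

I6 = (35, 36, 43, 44)

cycle 1: I1 issues→IntU
cycle 2: I1 reads
cycle 3: I1 exec-done
cycle 4: I1 writes R0
cycle 5: I2 issues→DivU
cycle 6: I2 reads
cycle 13: I2 exec-done
cycle 14: I2 writes R0
cycle 15: I3 issues→DivU
cycle 16: I3 reads, I4 issues→MulU
cycle 23: I3 exec-done
cycle 24: I3 writes R0
cycle 25: I4 reads, I5 issues→DivU
cycle 26: I5 reads
cycle 28: I4 exec-done
cycle 29: I4 writes R2
cycle 33: I5 exec-done
cycle 34: I5 writes R0
cycle 35: I6 issues→DivU
cycle 36: I6 reads, I7 issues→MulU
cycle 43: I6 exec-done
cycle 44: I6 writes R0
cycle 45: I7 reads
cycle 48: I7 exec-done
cycle 49: I7 writes R1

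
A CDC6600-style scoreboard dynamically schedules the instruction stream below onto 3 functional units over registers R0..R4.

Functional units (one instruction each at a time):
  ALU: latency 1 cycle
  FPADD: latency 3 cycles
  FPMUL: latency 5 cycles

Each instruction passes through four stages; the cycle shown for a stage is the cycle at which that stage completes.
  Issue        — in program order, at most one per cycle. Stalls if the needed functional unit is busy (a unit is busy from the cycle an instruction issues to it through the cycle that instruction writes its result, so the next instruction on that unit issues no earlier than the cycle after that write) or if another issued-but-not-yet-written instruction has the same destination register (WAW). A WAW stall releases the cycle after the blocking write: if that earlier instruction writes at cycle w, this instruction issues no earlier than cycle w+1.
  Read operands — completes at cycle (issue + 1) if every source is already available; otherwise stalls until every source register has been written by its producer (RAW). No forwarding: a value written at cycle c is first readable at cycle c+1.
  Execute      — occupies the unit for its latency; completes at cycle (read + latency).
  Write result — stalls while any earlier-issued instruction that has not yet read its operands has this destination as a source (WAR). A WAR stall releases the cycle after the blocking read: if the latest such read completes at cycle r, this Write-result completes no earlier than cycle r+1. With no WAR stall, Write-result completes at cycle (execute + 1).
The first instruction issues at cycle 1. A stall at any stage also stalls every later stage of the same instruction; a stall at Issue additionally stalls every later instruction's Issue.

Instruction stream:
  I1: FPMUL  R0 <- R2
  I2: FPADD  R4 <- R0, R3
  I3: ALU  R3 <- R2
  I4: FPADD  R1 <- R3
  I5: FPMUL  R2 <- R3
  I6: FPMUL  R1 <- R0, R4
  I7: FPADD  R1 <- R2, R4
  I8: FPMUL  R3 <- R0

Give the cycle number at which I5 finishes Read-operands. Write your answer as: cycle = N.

cycle = 16

[1] I1 dispatched to FPMUL
[2] I1 operands ready; I2 dispatched to FPADD
[3] I3 dispatched to ALU
[4] I3 operands ready
[5] I3 complete
[7] I1 complete
[8] R0←I1
[9] I2 operands ready
[10] R3←I3
[12] I2 complete
[13] R4←I2
[14] I4 dispatched to FPADD
[15] I4 operands ready; I5 dispatched to FPMUL
[16] I5 operands ready
[18] I4 complete
[19] R1←I4
[21] I5 complete
[22] R2←I5
[23] I6 dispatched to FPMUL
[24] I6 operands ready
[29] I6 complete
[30] R1←I6
[31] I7 dispatched to FPADD
[32] I7 operands ready; I8 dispatched to FPMUL
[33] I8 operands ready
[35] I7 complete
[36] R1←I7
[38] I8 complete
[39] R3←I8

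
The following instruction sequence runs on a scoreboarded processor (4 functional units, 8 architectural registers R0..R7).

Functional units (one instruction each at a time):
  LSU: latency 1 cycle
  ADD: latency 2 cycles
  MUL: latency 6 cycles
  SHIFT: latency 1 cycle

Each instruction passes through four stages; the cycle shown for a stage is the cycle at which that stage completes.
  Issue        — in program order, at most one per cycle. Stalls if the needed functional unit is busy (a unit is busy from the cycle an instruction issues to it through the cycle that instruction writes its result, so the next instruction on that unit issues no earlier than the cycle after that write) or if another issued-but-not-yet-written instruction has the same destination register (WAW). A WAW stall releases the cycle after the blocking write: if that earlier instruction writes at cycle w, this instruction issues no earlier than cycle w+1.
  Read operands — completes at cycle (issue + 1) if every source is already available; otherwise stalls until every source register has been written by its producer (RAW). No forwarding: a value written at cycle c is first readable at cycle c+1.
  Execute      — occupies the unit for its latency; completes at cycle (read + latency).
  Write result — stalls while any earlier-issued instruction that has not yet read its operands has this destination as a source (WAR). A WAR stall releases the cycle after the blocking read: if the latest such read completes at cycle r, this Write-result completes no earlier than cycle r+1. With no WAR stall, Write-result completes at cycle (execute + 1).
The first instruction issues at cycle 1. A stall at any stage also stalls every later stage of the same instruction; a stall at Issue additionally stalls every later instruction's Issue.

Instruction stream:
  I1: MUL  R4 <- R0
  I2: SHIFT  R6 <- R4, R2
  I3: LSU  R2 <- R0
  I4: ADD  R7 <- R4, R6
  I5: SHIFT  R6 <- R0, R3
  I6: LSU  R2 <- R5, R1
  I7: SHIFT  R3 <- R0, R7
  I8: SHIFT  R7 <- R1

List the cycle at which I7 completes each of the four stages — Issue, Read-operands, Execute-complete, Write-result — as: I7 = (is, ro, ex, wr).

I7 = (17, 18, 19, 20)

t=1  I1→MUL
t=2  I1 RO; I2→SHIFT
t=3  I3→LSU
t=4  I3 RO; I4→ADD
t=5  I3 EX
t=8  I1 EX
t=9  I1 WR R4
t=10  I2 RO
t=11  I2 EX; I3 WR R2
t=12  I2 WR R6
t=13  I4 RO; I5→SHIFT
t=14  I5 RO; I6→LSU
t=15  I4 EX; I5 EX; I6 RO
t=16  I4 WR R7; I5 WR R6; I6 EX
t=17  I6 WR R2; I7→SHIFT
t=18  I7 RO
t=19  I7 EX
t=20  I7 WR R3
t=21  I8→SHIFT
t=22  I8 RO
t=23  I8 EX
t=24  I8 WR R7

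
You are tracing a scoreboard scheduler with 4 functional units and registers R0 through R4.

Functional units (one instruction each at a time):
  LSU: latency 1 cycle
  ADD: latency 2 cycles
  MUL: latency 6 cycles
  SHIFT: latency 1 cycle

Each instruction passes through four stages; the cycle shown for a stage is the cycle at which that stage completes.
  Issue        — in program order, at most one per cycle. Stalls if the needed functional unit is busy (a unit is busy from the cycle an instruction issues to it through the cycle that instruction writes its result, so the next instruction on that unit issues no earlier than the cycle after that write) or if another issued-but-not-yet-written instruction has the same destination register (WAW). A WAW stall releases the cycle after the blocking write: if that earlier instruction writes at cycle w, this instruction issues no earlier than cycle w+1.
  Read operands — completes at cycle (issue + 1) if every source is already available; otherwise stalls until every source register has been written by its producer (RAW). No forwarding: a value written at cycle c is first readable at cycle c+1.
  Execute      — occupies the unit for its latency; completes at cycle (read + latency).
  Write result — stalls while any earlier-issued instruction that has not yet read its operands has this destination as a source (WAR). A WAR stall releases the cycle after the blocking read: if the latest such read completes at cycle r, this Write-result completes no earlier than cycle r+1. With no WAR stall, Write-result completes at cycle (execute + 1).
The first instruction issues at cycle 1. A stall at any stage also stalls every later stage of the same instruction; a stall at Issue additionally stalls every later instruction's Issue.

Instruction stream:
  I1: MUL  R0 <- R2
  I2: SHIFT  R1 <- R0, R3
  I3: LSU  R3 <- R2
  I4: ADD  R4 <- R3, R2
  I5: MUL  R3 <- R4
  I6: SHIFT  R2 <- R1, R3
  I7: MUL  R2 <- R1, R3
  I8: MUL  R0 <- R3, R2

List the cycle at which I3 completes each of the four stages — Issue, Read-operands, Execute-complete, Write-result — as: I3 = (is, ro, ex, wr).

I3 = (3, 4, 5, 11)

1) issue 1, read 2, done 8, write 9
2) issue 2, read 10, done 11, write 12  <RAW R0: wait I1 write@9>
3) issue 3, read 4, done 5, write 11  <WAR R3: wait I2 read@10>
4) issue 4, read 12, done 14, write 15  <RAW R3: wait I3 write@11>
5) issue 12, read 16, done 22, write 23  <WAW R3: wait I3 write@11 / RAW R4: wait I4 write@15>
6) issue 13, read 24, done 25, write 26  <RAW R3: wait I5 write@23>
7) issue 27, read 28, done 34, write 35  <WAW R2: wait I6 write@26>
8) issue 36, read 37, done 43, write 44  <struct: MUL busy until I7 writes@35>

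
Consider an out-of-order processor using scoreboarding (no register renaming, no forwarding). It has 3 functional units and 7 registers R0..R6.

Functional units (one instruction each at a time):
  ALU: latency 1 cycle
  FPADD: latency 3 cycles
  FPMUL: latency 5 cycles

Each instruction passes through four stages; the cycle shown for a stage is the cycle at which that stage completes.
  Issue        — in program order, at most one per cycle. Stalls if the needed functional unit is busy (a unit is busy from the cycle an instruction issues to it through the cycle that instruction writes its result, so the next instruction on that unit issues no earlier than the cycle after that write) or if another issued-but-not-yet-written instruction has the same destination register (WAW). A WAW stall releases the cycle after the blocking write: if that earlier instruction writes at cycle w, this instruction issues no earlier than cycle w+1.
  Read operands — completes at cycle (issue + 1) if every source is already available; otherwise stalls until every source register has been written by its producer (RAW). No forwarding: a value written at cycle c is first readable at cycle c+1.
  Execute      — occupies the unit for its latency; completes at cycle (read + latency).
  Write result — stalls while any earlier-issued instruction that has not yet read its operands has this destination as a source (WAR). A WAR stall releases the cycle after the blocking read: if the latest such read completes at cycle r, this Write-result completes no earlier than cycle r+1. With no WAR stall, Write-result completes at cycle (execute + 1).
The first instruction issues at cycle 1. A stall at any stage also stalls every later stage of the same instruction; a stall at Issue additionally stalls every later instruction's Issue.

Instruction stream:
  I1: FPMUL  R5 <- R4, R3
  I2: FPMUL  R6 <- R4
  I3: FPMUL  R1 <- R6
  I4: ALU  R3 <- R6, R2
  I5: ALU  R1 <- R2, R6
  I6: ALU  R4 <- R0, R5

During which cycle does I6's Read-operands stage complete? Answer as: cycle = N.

I1 -> (1, 2, 7, 8)
I2 -> (9, 10, 15, 16)  // struct: FPMUL busy until I1 writes@8
I3 -> (17, 18, 23, 24)  // struct: FPMUL busy until I2 writes@16
I4 -> (18, 19, 20, 21)
I5 -> (25, 26, 27, 28)  // WAW R1: wait I3 write@24
I6 -> (29, 30, 31, 32)  // struct: ALU busy until I5 writes@28

cycle = 30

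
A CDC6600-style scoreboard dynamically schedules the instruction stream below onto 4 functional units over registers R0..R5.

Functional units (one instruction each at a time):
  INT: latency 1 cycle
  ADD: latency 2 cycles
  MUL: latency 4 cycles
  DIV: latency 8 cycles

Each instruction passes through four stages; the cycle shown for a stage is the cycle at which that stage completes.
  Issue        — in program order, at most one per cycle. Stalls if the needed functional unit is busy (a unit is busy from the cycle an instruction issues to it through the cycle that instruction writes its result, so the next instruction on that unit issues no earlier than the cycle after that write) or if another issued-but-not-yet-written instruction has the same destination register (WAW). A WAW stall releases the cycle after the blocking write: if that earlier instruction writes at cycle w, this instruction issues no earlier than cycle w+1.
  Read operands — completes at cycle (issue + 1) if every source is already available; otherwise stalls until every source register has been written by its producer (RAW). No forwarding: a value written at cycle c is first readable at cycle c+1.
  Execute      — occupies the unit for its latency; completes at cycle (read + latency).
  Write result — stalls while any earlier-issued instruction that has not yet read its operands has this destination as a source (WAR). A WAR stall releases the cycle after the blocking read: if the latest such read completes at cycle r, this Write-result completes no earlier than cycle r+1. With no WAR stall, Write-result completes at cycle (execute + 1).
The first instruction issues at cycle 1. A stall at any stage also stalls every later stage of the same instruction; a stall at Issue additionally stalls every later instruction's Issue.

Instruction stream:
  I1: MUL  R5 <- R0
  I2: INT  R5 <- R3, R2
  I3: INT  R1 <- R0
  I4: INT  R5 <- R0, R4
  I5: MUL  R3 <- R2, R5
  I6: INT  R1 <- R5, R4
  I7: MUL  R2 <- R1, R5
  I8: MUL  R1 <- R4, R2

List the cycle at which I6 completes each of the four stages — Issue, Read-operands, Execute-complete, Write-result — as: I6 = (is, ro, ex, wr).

I6 = (20, 21, 22, 23)

t=1  issue I1 (MUL)
t=2  I1 read-ops
t=6  I1 finished on MUL
t=7  I1→R5
t=8  issue I2 (INT)
t=9  I2 read-ops
t=10  I2 finished on INT
t=11  I2→R5
t=12  issue I3 (INT)
t=13  I3 read-ops
t=14  I3 finished on INT
t=15  I3→R1
t=16  issue I4 (INT)
t=17  I4 read-ops, issue I5 (MUL)
t=18  I4 finished on INT
t=19  I4→R5
t=20  I5 read-ops, issue I6 (INT)
t=21  I6 read-ops
t=22  I6 finished on INT
t=23  I6→R1
t=24  I5 finished on MUL
t=25  I5→R3
t=26  issue I7 (MUL)
t=27  I7 read-ops
t=31  I7 finished on MUL
t=32  I7→R2
t=33  issue I8 (MUL)
t=34  I8 read-ops
t=38  I8 finished on MUL
t=39  I8→R1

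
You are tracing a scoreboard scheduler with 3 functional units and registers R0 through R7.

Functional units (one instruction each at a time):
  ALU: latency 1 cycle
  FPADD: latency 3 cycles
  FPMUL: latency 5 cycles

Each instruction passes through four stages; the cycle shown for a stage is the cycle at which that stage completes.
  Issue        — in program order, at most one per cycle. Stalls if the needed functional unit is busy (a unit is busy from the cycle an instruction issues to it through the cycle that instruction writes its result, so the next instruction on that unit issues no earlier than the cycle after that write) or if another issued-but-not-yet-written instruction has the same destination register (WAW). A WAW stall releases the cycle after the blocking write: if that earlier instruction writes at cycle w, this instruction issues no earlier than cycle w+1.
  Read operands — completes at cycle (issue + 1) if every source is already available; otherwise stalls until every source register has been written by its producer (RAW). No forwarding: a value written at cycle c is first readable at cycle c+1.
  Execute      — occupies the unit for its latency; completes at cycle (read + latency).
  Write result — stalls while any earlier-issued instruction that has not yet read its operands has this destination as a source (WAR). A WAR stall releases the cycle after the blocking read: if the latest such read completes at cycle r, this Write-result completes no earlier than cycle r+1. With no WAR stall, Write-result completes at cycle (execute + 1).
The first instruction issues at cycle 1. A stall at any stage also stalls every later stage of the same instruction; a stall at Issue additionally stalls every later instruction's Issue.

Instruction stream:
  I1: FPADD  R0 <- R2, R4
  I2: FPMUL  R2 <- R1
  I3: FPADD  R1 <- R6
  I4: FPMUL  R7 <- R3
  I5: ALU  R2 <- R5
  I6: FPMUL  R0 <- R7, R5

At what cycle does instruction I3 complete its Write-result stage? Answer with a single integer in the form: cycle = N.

c1: I1 dispatched to FPADD
c2: I1 operands ready, I2 dispatched to FPMUL
c3: I2 operands ready
c5: I1 complete
c6: R0←I1
c7: I3 dispatched to FPADD
c8: I2 complete, I3 operands ready
c9: R2←I2
c10: I4 dispatched to FPMUL
c11: I3 complete, I4 operands ready, I5 dispatched to ALU
c12: R1←I3, I5 operands ready
c13: I5 complete
c14: R2←I5
c16: I4 complete
c17: R7←I4
c18: I6 dispatched to FPMUL
c19: I6 operands ready
c24: I6 complete
c25: R0←I6

cycle = 12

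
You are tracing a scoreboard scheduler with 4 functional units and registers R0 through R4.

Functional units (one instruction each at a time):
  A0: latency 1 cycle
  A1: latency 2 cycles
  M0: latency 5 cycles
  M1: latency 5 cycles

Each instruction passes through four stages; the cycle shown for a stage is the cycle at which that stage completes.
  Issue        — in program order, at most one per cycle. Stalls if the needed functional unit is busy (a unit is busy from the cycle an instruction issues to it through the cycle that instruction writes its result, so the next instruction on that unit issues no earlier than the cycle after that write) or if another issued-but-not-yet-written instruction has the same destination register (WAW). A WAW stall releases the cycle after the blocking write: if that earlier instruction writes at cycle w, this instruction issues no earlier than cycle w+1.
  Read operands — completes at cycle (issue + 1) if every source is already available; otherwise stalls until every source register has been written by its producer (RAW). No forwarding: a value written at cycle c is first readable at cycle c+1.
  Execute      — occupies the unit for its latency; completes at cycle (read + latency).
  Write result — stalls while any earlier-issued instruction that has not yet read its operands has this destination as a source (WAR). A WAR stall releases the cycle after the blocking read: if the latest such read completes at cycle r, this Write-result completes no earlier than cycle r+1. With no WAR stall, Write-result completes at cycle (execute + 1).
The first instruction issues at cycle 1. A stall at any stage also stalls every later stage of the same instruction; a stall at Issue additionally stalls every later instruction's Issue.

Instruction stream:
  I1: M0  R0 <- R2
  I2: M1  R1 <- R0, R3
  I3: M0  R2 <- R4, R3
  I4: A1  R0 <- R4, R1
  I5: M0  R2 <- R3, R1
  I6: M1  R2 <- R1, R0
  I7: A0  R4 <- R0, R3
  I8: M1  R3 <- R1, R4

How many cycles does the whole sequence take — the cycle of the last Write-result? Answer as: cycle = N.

cycle 1: I1 issues→M0
cycle 2: I1 reads · I2 issues→M1
cycle 7: I1 exec-done
cycle 8: I1 writes R0
cycle 9: I2 reads · I3 issues→M0
cycle 10: I3 reads · I4 issues→A1
cycle 14: I2 exec-done
cycle 15: I2 writes R1 · I3 exec-done
cycle 16: I3 writes R2 · I4 reads
cycle 17: I5 issues→M0
cycle 18: I4 exec-done · I5 reads
cycle 19: I4 writes R0
cycle 23: I5 exec-done
cycle 24: I5 writes R2
cycle 25: I6 issues→M1
cycle 26: I6 reads · I7 issues→A0
cycle 27: I7 reads
cycle 28: I7 exec-done
cycle 29: I7 writes R4
cycle 31: I6 exec-done
cycle 32: I6 writes R2
cycle 33: I8 issues→M1
cycle 34: I8 reads
cycle 39: I8 exec-done
cycle 40: I8 writes R3

cycle = 40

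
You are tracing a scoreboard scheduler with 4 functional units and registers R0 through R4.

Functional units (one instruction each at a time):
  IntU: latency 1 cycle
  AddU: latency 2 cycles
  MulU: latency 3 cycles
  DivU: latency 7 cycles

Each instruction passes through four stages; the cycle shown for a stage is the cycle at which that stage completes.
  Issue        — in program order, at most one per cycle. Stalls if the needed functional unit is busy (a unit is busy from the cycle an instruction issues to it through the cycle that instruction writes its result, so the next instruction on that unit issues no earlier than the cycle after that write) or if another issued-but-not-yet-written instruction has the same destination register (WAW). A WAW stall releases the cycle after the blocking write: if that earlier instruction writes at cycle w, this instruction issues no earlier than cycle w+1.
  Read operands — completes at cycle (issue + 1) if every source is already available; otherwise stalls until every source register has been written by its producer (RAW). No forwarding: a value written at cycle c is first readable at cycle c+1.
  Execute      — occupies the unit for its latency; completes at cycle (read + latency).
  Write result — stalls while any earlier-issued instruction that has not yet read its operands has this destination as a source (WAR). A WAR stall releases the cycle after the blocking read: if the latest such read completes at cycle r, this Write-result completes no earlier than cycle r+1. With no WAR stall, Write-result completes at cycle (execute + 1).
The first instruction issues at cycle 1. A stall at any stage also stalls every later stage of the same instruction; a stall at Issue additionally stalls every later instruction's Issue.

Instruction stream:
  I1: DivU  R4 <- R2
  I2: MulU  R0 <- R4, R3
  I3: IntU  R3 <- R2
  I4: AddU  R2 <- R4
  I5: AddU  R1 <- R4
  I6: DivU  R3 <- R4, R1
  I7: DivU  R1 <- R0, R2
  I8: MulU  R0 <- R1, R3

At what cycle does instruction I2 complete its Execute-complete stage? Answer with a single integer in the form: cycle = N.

1) issue 1, read 2, done 9, write 10
2) issue 2, read 11, done 14, write 15  <RAW R4: wait I1 write@10>
3) issue 3, read 4, done 5, write 12  <WAR R3: wait I2 read@11>
4) issue 4, read 11, done 13, write 14  <RAW R4: wait I1 write@10>
5) issue 15, read 16, done 18, write 19  <struct: AddU busy until I4 writes@14>
6) issue 16, read 20, done 27, write 28  <RAW R1: wait I5 write@19>
7) issue 29, read 30, done 37, write 38  <struct: DivU busy until I6 writes@28>
8) issue 30, read 39, done 42, write 43  <RAW R1: wait I7 write@38>

cycle = 14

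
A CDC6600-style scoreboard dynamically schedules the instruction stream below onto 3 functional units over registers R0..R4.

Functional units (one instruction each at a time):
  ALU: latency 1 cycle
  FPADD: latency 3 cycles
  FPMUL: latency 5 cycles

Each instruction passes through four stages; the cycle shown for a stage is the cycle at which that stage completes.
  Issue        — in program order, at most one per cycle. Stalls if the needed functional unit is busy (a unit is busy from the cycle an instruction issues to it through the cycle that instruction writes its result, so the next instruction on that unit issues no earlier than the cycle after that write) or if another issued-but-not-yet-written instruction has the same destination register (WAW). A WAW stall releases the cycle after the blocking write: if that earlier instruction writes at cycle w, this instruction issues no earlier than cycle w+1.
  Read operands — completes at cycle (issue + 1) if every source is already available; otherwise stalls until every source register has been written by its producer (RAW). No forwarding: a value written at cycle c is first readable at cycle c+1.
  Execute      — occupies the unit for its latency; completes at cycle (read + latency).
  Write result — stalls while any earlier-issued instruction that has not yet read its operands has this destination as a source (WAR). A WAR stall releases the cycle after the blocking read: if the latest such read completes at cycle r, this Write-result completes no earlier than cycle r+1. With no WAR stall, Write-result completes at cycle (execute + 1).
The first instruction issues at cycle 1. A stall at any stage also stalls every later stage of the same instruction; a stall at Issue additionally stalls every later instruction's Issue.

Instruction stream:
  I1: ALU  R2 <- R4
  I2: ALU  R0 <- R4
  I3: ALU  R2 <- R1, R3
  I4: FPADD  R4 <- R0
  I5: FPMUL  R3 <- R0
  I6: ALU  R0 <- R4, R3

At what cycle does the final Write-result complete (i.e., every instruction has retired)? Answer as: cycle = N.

[I1] 1/2/3/4
[I2] 5/6/7/8  (struct: ALU busy until I1 writes@4)
[I3] 9/10/11/12  (struct: ALU busy until I2 writes@8)
[I4] 10/11/14/15
[I5] 11/12/17/18
[I6] 13/19/20/21  (struct: ALU busy until I3 writes@12; RAW R3: wait I5 write@18)

cycle = 21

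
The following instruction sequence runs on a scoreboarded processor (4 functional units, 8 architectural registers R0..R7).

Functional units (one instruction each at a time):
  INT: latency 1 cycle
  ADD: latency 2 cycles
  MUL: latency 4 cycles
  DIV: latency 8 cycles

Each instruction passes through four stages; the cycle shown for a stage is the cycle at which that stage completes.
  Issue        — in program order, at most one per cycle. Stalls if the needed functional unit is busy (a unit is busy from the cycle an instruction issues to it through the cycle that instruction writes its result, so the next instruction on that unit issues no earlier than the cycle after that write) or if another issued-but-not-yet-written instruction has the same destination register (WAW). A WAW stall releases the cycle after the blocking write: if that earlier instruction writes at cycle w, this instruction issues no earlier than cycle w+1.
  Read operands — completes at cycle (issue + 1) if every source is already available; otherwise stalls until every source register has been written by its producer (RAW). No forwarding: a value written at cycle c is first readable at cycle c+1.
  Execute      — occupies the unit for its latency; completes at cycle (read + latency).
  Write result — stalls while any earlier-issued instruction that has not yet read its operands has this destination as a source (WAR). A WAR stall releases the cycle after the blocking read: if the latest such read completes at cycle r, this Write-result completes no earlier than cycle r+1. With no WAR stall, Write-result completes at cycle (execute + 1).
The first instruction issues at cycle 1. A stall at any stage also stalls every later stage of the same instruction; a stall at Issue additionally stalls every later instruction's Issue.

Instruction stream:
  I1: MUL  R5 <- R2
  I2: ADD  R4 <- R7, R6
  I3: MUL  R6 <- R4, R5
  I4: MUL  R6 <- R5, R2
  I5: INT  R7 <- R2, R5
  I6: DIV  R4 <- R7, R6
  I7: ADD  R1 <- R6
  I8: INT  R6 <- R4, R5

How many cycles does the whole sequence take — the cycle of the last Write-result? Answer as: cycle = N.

c1: I1 issues→MUL
c2: I1 reads, I2 issues→ADD
c3: I2 reads
c5: I2 exec-done
c6: I1 exec-done, I2 writes R4
c7: I1 writes R5
c8: I3 issues→MUL
c9: I3 reads
c13: I3 exec-done
c14: I3 writes R6
c15: I4 issues→MUL
c16: I4 reads, I5 issues→INT
c17: I5 reads, I6 issues→DIV
c18: I5 exec-done, I7 issues→ADD
c19: I5 writes R7
c20: I4 exec-done
c21: I4 writes R6
c22: I6 reads, I7 reads, I8 issues→INT
c24: I7 exec-done
c25: I7 writes R1
c30: I6 exec-done
c31: I6 writes R4
c32: I8 reads
c33: I8 exec-done
c34: I8 writes R6

cycle = 34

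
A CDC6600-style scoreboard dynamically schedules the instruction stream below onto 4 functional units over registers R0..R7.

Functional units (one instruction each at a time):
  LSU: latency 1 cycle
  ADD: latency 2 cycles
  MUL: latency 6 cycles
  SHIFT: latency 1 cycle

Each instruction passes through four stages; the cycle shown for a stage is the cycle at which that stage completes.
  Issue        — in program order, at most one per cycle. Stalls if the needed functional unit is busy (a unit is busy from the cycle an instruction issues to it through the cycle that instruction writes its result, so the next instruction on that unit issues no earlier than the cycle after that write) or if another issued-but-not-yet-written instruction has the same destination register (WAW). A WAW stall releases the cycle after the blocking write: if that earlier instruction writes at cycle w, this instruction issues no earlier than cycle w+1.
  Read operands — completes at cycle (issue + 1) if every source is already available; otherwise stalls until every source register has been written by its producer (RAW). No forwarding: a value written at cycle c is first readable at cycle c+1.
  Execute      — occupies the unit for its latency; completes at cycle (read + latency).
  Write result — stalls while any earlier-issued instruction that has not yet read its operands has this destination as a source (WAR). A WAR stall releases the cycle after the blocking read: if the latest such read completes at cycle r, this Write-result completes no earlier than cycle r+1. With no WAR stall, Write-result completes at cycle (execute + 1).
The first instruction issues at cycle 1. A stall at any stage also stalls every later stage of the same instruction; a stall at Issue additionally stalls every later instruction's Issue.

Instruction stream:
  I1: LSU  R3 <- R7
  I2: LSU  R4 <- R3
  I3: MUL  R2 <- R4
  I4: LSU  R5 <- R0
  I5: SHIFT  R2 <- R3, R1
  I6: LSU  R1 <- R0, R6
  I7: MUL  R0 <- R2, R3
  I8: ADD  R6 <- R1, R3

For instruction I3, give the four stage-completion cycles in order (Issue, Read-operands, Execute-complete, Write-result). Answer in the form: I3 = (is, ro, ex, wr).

I3 = (6, 9, 15, 16)

I1: IS=1 RO=2 EX=3 WR=4
I2: IS=5 RO=6 EX=7 WR=8  [struct: LSU busy until I1 writes@4]
I3: IS=6 RO=9 EX=15 WR=16  [RAW R4: wait I2 write@8]
I4: IS=9 RO=10 EX=11 WR=12  [struct: LSU busy until I2 writes@8]
I5: IS=17 RO=18 EX=19 WR=20  [WAW R2: wait I3 write@16]
I6: IS=18 RO=19 EX=20 WR=21
I7: IS=19 RO=21 EX=27 WR=28  [RAW R2: wait I5 write@20]
I8: IS=20 RO=22 EX=24 WR=25  [RAW R1: wait I6 write@21]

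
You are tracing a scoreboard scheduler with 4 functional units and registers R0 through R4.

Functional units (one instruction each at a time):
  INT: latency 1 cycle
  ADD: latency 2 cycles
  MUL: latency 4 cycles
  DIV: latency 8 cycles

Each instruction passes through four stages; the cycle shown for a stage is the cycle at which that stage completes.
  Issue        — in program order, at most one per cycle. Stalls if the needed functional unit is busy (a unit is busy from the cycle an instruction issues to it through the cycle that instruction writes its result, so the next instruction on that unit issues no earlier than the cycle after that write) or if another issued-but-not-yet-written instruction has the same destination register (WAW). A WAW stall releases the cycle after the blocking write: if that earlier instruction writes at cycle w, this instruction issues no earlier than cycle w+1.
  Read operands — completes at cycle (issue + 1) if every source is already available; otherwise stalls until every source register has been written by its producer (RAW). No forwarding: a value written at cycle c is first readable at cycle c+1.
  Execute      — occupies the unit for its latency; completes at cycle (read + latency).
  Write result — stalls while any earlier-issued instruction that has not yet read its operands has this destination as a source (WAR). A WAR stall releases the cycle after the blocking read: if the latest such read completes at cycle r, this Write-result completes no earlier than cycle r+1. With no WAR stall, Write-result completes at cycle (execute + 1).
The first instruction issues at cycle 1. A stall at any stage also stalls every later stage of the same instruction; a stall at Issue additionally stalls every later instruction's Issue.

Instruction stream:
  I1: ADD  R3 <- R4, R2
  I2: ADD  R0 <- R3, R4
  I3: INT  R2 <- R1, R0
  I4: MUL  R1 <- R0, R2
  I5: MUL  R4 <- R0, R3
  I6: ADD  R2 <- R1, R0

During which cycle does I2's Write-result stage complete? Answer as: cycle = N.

[1] I1 issues→ADD
[2] I1 reads
[4] I1 exec-done
[5] I1 writes R3
[6] I2 issues→ADD
[7] I2 reads; I3 issues→INT
[8] I4 issues→MUL
[9] I2 exec-done
[10] I2 writes R0
[11] I3 reads
[12] I3 exec-done
[13] I3 writes R2
[14] I4 reads
[18] I4 exec-done
[19] I4 writes R1
[20] I5 issues→MUL
[21] I5 reads; I6 issues→ADD
[22] I6 reads
[24] I6 exec-done
[25] I5 exec-done; I6 writes R2
[26] I5 writes R4

cycle = 10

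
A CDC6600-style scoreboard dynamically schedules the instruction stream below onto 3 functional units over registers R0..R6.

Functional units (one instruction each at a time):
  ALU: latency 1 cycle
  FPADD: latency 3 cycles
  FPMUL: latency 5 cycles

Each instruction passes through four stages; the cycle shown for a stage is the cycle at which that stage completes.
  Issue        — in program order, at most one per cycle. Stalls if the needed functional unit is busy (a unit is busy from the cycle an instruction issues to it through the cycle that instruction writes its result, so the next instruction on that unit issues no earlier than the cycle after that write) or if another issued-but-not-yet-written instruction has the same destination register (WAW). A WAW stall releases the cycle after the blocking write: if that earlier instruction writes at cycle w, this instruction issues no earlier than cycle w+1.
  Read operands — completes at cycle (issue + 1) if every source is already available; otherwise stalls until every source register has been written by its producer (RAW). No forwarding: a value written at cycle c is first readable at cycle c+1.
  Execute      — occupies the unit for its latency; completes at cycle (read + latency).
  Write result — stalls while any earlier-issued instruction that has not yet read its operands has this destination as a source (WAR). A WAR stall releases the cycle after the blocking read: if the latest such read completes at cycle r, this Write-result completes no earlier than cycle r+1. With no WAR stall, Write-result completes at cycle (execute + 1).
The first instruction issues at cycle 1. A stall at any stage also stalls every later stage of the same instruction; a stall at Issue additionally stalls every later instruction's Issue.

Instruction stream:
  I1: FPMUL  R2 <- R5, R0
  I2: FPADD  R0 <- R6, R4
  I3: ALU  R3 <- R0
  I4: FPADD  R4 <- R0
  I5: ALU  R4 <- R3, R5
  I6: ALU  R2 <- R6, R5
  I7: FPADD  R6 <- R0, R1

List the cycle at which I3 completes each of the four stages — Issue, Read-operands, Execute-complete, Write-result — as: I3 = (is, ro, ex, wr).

I3 = (3, 8, 9, 10)

c1: I1→FPMUL
c2: I1 RO; I2→FPADD
c3: I2 RO; I3→ALU
c6: I2 EX
c7: I1 EX; I2 WR R0
c8: I1 WR R2; I3 RO; I4→FPADD
c9: I3 EX; I4 RO
c10: I3 WR R3
c12: I4 EX
c13: I4 WR R4
c14: I5→ALU
c15: I5 RO
c16: I5 EX
c17: I5 WR R4
c18: I6→ALU
c19: I6 RO; I7→FPADD
c20: I6 EX; I7 RO
c21: I6 WR R2
c23: I7 EX
c24: I7 WR R6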